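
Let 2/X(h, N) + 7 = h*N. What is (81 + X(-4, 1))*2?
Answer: 1778/11 ≈ 161.64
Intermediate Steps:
X(h, N) = 2/(-7 + N*h) (X(h, N) = 2/(-7 + h*N) = 2/(-7 + N*h))
(81 + X(-4, 1))*2 = (81 + 2/(-7 + 1*(-4)))*2 = (81 + 2/(-7 - 4))*2 = (81 + 2/(-11))*2 = (81 + 2*(-1/11))*2 = (81 - 2/11)*2 = (889/11)*2 = 1778/11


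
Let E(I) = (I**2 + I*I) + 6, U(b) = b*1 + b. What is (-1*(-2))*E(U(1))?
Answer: 28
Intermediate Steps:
U(b) = 2*b (U(b) = b + b = 2*b)
E(I) = 6 + 2*I**2 (E(I) = (I**2 + I**2) + 6 = 2*I**2 + 6 = 6 + 2*I**2)
(-1*(-2))*E(U(1)) = (-1*(-2))*(6 + 2*(2*1)**2) = 2*(6 + 2*2**2) = 2*(6 + 2*4) = 2*(6 + 8) = 2*14 = 28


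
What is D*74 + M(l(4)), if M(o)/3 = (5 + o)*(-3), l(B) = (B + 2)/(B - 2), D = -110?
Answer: -8212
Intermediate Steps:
l(B) = (2 + B)/(-2 + B)
M(o) = -45 - 9*o (M(o) = 3*((5 + o)*(-3)) = 3*(-15 - 3*o) = -45 - 9*o)
D*74 + M(l(4)) = -110*74 + (-45 - 9*(2 + 4)/(-2 + 4)) = -8140 + (-45 - 9*6/2) = -8140 + (-45 - 9*3) = -8140 + (-45 - 27) = -8140 - 72 = -8212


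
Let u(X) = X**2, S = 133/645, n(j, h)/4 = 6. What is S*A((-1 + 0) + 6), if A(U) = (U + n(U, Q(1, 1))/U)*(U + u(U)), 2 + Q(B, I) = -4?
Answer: 13034/215 ≈ 60.623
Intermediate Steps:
Q(B, I) = -6 (Q(B, I) = -2 - 4 = -6)
n(j, h) = 24 (n(j, h) = 4*6 = 24)
S = 133/645 (S = 133*(1/645) = 133/645 ≈ 0.20620)
A(U) = (U + U**2)*(U + 24/U) (A(U) = (U + 24/U)*(U + U**2) = (U + U**2)*(U + 24/U))
S*A((-1 + 0) + 6) = 133*(24 + ((-1 + 0) + 6)**2 + ((-1 + 0) + 6)**3 + 24*((-1 + 0) + 6))/645 = 133*(24 + (-1 + 6)**2 + (-1 + 6)**3 + 24*(-1 + 6))/645 = 133*(24 + 5**2 + 5**3 + 24*5)/645 = 133*(24 + 25 + 125 + 120)/645 = (133/645)*294 = 13034/215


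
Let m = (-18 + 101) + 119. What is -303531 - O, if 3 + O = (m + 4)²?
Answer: -345964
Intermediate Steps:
m = 202 (m = 83 + 119 = 202)
O = 42433 (O = -3 + (202 + 4)² = -3 + 206² = -3 + 42436 = 42433)
-303531 - O = -303531 - 1*42433 = -303531 - 42433 = -345964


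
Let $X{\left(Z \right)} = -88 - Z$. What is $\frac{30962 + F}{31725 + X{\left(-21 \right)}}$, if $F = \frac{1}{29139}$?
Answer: $\frac{902201719}{922482462} \approx 0.97801$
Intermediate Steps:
$F = \frac{1}{29139} \approx 3.4318 \cdot 10^{-5}$
$\frac{30962 + F}{31725 + X{\left(-21 \right)}} = \frac{30962 + \frac{1}{29139}}{31725 - 67} = \frac{902201719}{29139 \left(31725 + \left(-88 + 21\right)\right)} = \frac{902201719}{29139 \left(31725 - 67\right)} = \frac{902201719}{29139 \cdot 31658} = \frac{902201719}{29139} \cdot \frac{1}{31658} = \frac{902201719}{922482462}$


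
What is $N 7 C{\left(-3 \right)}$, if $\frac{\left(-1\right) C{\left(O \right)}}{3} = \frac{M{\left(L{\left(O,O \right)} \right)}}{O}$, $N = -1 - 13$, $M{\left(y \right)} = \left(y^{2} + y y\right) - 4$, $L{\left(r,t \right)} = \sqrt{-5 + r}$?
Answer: $1960$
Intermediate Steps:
$M{\left(y \right)} = -4 + 2 y^{2}$ ($M{\left(y \right)} = \left(y^{2} + y^{2}\right) - 4 = 2 y^{2} - 4 = -4 + 2 y^{2}$)
$N = -14$ ($N = -1 - 13 = -14$)
$C{\left(O \right)} = - \frac{3 \left(-14 + 2 O\right)}{O}$ ($C{\left(O \right)} = - 3 \frac{-4 + 2 \left(\sqrt{-5 + O}\right)^{2}}{O} = - 3 \frac{-4 + 2 \left(-5 + O\right)}{O} = - 3 \frac{-4 + \left(-10 + 2 O\right)}{O} = - 3 \frac{-14 + 2 O}{O} = - \frac{3 \left(-14 + 2 O\right)}{O}$)
$N 7 C{\left(-3 \right)} = \left(-14\right) 7 \left(-6 + \frac{42}{-3}\right) = - 98 \left(-6 + 42 \left(- \frac{1}{3}\right)\right) = - 98 \left(-6 - 14\right) = \left(-98\right) \left(-20\right) = 1960$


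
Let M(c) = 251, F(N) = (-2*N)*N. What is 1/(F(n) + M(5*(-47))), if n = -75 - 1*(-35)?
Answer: -1/2949 ≈ -0.00033910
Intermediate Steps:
n = -40 (n = -75 + 35 = -40)
F(N) = -2*N²
1/(F(n) + M(5*(-47))) = 1/(-2*(-40)² + 251) = 1/(-2*1600 + 251) = 1/(-3200 + 251) = 1/(-2949) = -1/2949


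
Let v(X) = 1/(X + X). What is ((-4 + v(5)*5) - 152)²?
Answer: 96721/4 ≈ 24180.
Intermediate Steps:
v(X) = 1/(2*X)
((-4 + v(5)*5) - 152)² = ((-4 + ((½)/5)*5) - 152)² = ((-4 + ((½)*(⅕))*5) - 152)² = ((-4 + (⅒)*5) - 152)² = ((-4 + ½) - 152)² = (-7/2 - 152)² = (-311/2)² = 96721/4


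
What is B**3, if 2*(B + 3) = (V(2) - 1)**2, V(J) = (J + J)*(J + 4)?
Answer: 143055667/8 ≈ 1.7882e+7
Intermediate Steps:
V(J) = 2*J*(4 + J) (V(J) = (2*J)*(4 + J) = 2*J*(4 + J))
B = 523/2 (B = -3 + (2*2*(4 + 2) - 1)**2/2 = -3 + (2*2*6 - 1)**2/2 = -3 + (24 - 1)**2/2 = -3 + (1/2)*23**2 = -3 + (1/2)*529 = -3 + 529/2 = 523/2 ≈ 261.50)
B**3 = (523/2)**3 = 143055667/8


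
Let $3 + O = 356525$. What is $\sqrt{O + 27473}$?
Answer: $\sqrt{383995} \approx 619.67$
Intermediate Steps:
$O = 356522$ ($O = -3 + 356525 = 356522$)
$\sqrt{O + 27473} = \sqrt{356522 + 27473} = \sqrt{383995}$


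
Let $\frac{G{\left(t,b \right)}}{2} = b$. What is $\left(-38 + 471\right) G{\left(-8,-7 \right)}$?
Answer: $-6062$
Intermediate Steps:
$G{\left(t,b \right)} = 2 b$
$\left(-38 + 471\right) G{\left(-8,-7 \right)} = \left(-38 + 471\right) 2 \left(-7\right) = 433 \left(-14\right) = -6062$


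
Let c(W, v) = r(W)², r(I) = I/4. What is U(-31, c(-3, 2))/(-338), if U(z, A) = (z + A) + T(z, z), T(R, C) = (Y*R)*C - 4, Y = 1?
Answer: -14825/5408 ≈ -2.7413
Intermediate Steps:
r(I) = I/4 (r(I) = I*(¼) = I/4)
T(R, C) = -4 + C*R (T(R, C) = (1*R)*C - 4 = R*C - 4 = C*R - 4 = -4 + C*R)
c(W, v) = W²/16 (c(W, v) = (W/4)² = W²/16)
U(z, A) = -4 + A + z + z² (U(z, A) = (z + A) + (-4 + z*z) = (A + z) + (-4 + z²) = -4 + A + z + z²)
U(-31, c(-3, 2))/(-338) = (-4 + (1/16)*(-3)² - 31 + (-31)²)/(-338) = (-4 + (1/16)*9 - 31 + 961)*(-1/338) = (-4 + 9/16 - 31 + 961)*(-1/338) = (14825/16)*(-1/338) = -14825/5408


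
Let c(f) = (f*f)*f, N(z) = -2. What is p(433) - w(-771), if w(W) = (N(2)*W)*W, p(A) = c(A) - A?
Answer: 82371186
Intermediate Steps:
c(f) = f³ (c(f) = f²*f = f³)
p(A) = A³ - A
w(W) = -2*W² (w(W) = (-2*W)*W = -2*W²)
p(433) - w(-771) = (433³ - 1*433) - (-2)*(-771)² = (81182737 - 433) - (-2)*594441 = 81182304 - 1*(-1188882) = 81182304 + 1188882 = 82371186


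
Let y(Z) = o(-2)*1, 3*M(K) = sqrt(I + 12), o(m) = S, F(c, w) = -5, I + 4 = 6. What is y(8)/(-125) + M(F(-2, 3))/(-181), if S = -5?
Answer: 1/25 - sqrt(14)/543 ≈ 0.033109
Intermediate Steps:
I = 2 (I = -4 + 6 = 2)
o(m) = -5
M(K) = sqrt(14)/3 (M(K) = sqrt(2 + 12)/3 = sqrt(14)/3)
y(Z) = -5 (y(Z) = -5*1 = -5)
y(8)/(-125) + M(F(-2, 3))/(-181) = -5/(-125) + (sqrt(14)/3)/(-181) = -5*(-1/125) + (sqrt(14)/3)*(-1/181) = 1/25 - sqrt(14)/543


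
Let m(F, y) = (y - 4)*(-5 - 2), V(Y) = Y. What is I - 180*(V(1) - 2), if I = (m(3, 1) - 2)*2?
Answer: 218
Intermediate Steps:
m(F, y) = 28 - 7*y (m(F, y) = (-4 + y)*(-7) = 28 - 7*y)
I = 38 (I = ((28 - 7*1) - 2)*2 = ((28 - 7) - 2)*2 = (21 - 2)*2 = 19*2 = 38)
I - 180*(V(1) - 2) = 38 - 180*(1 - 2) = 38 - 180*(-1) = 38 - 30*(-6) = 38 + 180 = 218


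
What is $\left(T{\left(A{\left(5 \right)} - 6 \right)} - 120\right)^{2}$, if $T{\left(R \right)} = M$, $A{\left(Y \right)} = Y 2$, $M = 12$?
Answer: $11664$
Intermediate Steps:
$A{\left(Y \right)} = 2 Y$
$T{\left(R \right)} = 12$
$\left(T{\left(A{\left(5 \right)} - 6 \right)} - 120\right)^{2} = \left(12 - 120\right)^{2} = \left(-108\right)^{2} = 11664$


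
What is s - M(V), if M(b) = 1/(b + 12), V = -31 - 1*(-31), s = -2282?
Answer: -27385/12 ≈ -2282.1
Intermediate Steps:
V = 0 (V = -31 + 31 = 0)
M(b) = 1/(12 + b)
s - M(V) = -2282 - 1/(12 + 0) = -2282 - 1/12 = -27385/12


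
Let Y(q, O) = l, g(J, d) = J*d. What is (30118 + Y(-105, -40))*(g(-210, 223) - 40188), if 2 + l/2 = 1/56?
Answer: -36686484237/14 ≈ -2.6205e+9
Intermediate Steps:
l = -111/28 (l = -4 + 2/56 = -4 + 2*(1/56) = -4 + 1/28 = -111/28 ≈ -3.9643)
Y(q, O) = -111/28
(30118 + Y(-105, -40))*(g(-210, 223) - 40188) = (30118 - 111/28)*(-210*223 - 40188) = 843193*(-46830 - 40188)/28 = (843193/28)*(-87018) = -36686484237/14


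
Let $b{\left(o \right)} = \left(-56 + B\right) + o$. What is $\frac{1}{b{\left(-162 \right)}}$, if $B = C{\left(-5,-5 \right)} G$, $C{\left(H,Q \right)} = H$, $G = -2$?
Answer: $- \frac{1}{208} \approx -0.0048077$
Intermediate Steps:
$B = 10$ ($B = \left(-5\right) \left(-2\right) = 10$)
$b{\left(o \right)} = -46 + o$ ($b{\left(o \right)} = \left(-56 + 10\right) + o = -46 + o$)
$\frac{1}{b{\left(-162 \right)}} = \frac{1}{-46 - 162} = \frac{1}{-208} = - \frac{1}{208}$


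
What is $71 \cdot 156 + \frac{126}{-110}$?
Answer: $\frac{609117}{55} \approx 11075.0$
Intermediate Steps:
$71 \cdot 156 + \frac{126}{-110} = 11076 + 126 \left(- \frac{1}{110}\right) = 11076 - \frac{63}{55} = \frac{609117}{55}$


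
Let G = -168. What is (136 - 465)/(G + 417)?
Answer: -329/249 ≈ -1.3213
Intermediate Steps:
(136 - 465)/(G + 417) = (136 - 465)/(-168 + 417) = -329/249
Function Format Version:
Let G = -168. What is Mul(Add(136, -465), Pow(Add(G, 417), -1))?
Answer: Rational(-329, 249) ≈ -1.3213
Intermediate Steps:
Mul(Add(136, -465), Pow(Add(G, 417), -1)) = Mul(Add(136, -465), Pow(Add(-168, 417), -1)) = Mul(-329, Pow(249, -1)) = Mul(-329, Rational(1, 249)) = Rational(-329, 249)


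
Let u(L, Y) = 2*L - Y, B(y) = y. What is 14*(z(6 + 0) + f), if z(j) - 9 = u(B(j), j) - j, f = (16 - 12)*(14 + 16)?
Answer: 1806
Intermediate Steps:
u(L, Y) = -Y + 2*L
f = 120 (f = 4*30 = 120)
z(j) = 9 (z(j) = 9 + ((-j + 2*j) - j) = 9 + (j - j) = 9 + 0 = 9)
14*(z(6 + 0) + f) = 14*(9 + 120) = 14*129 = 1806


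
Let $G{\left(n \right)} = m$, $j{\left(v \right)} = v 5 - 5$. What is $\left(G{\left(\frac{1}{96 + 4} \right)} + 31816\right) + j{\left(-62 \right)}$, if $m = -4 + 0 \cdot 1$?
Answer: $31497$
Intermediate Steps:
$m = -4$ ($m = -4 + 0 = -4$)
$j{\left(v \right)} = -5 + 5 v$ ($j{\left(v \right)} = 5 v - 5 = -5 + 5 v$)
$G{\left(n \right)} = -4$
$\left(G{\left(\frac{1}{96 + 4} \right)} + 31816\right) + j{\left(-62 \right)} = \left(-4 + 31816\right) + \left(-5 + 5 \left(-62\right)\right) = 31812 - 315 = 31497$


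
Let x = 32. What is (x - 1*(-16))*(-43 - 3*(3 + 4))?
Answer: -3072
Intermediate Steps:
(x - 1*(-16))*(-43 - 3*(3 + 4)) = (32 - 1*(-16))*(-43 - 3*(3 + 4)) = (32 + 16)*(-43 - 3*7) = 48*(-43 - 21) = 48*(-64) = -3072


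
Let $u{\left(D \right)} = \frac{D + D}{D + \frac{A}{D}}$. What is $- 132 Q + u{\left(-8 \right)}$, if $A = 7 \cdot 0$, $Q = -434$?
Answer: $57290$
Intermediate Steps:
$A = 0$
$u{\left(D \right)} = 2$ ($u{\left(D \right)} = \frac{D + D}{D + \frac{0}{D}} = \frac{2 D}{D + 0} = \frac{2 D}{D} = 2$)
$- 132 Q + u{\left(-8 \right)} = \left(-132\right) \left(-434\right) + 2 = 57288 + 2 = 57290$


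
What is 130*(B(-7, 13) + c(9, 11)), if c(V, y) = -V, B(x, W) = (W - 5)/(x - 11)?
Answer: -11050/9 ≈ -1227.8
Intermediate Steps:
B(x, W) = (-5 + W)/(-11 + x)
130*(B(-7, 13) + c(9, 11)) = 130*((-5 + 13)/(-11 - 7) - 1*9) = 130*(8/(-18) - 9) = 130*(-1/18*8 - 9) = 130*(-4/9 - 9) = 130*(-85/9) = -11050/9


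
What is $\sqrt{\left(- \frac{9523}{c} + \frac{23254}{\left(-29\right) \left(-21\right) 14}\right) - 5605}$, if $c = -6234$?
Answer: $\frac{i \sqrt{996618537888274}}{421834} \approx 74.838 i$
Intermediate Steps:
$\sqrt{\left(- \frac{9523}{c} + \frac{23254}{\left(-29\right) \left(-21\right) 14}\right) - 5605} = \sqrt{\left(- \frac{9523}{-6234} + \frac{23254}{\left(-29\right) \left(-21\right) 14}\right) - 5605} = \sqrt{\left(\left(-9523\right) \left(- \frac{1}{6234}\right) + \frac{23254}{609 \cdot 14}\right) - 5605} = \sqrt{\left(\frac{9523}{6234} + \frac{23254}{8526}\right) - 5605} = \sqrt{\left(\frac{9523}{6234} + 23254 \cdot \frac{1}{8526}\right) - 5605} = \sqrt{\left(\frac{9523}{6234} + \frac{1661}{609}\right) - 5605} = \sqrt{\frac{1794909}{421834} - 5605} = \sqrt{- \frac{2362584661}{421834}} = \frac{i \sqrt{996618537888274}}{421834}$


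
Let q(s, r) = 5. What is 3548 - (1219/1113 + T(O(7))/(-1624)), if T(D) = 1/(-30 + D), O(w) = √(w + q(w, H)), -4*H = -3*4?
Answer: 2557516945/721056 - √3/721056 ≈ 3546.9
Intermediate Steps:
H = 3 (H = -(-3)*4/4 = -¼*(-12) = 3)
O(w) = √(5 + w) (O(w) = √(w + 5) = √(5 + w))
3548 - (1219/1113 + T(O(7))/(-1624)) = 3548 - (1219/1113 + 1/(-30 + √(5 + 7)*(-1624))) = 3548 - (1219*(1/1113) - 1/1624/(-30 + √12)) = 3548 - (23/21 - 1/1624/(-30 + 2*√3)) = 3548 - (23/21 - 1/(1624*(-30 + 2*√3))) = 3548 + (-23/21 + 1/(1624*(-30 + 2*√3))) = 74485/21 + 1/(1624*(-30 + 2*√3))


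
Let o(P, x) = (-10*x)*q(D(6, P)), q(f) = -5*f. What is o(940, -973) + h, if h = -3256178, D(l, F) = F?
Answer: -48987178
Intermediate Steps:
o(P, x) = 50*P*x (o(P, x) = (-10*x)*(-5*P) = 50*P*x)
o(940, -973) + h = 50*940*(-973) - 3256178 = -45731000 - 3256178 = -48987178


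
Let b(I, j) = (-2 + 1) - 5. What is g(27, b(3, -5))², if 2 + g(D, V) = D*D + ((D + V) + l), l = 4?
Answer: 565504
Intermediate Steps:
b(I, j) = -6 (b(I, j) = -1 - 5 = -6)
g(D, V) = 2 + D + V + D² (g(D, V) = -2 + (D*D + ((D + V) + 4)) = -2 + (D² + (4 + D + V)) = -2 + (4 + D + V + D²) = 2 + D + V + D²)
g(27, b(3, -5))² = (2 + 27 - 6 + 27²)² = (2 + 27 - 6 + 729)² = 752² = 565504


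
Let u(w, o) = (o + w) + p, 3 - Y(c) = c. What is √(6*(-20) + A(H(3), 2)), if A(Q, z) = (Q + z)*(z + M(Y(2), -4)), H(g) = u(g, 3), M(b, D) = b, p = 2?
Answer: 3*I*√10 ≈ 9.4868*I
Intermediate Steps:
Y(c) = 3 - c
u(w, o) = 2 + o + w (u(w, o) = (o + w) + 2 = 2 + o + w)
H(g) = 5 + g (H(g) = 2 + 3 + g = 5 + g)
A(Q, z) = (1 + z)*(Q + z) (A(Q, z) = (Q + z)*(z + (3 - 1*2)) = (Q + z)*(z + (3 - 2)) = (Q + z)*(z + 1) = (Q + z)*(1 + z) = (1 + z)*(Q + z))
√(6*(-20) + A(H(3), 2)) = √(6*(-20) + ((5 + 3) + 2 + 2² + (5 + 3)*2)) = √(-120 + (8 + 2 + 4 + 8*2)) = √(-120 + (8 + 2 + 4 + 16)) = √(-120 + 30) = √(-90) = 3*I*√10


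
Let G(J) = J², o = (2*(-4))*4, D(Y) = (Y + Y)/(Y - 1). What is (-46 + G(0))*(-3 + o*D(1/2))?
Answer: -2806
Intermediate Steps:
D(Y) = 2*Y/(-1 + Y) (D(Y) = (2*Y)/(-1 + Y) = 2*Y/(-1 + Y))
o = -32 (o = -8*4 = -32)
(-46 + G(0))*(-3 + o*D(1/2)) = (-46 + 0²)*(-3 - 64/(2*(-1 + 1/2))) = (-46 + 0)*(-3 - 64/(2*(-1 + ½))) = -46*(-3 - 64/(2*(-½))) = -46*(-3 - 64*(-2)/2) = -46*(-3 - 32*(-2)) = -46*(-3 + 64) = -46*61 = -2806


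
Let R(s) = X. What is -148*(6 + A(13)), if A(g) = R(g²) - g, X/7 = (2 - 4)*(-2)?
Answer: -3108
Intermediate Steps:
X = 28 (X = 7*((2 - 4)*(-2)) = 7*(-2*(-2)) = 7*4 = 28)
R(s) = 28
A(g) = 28 - g
-148*(6 + A(13)) = -148*(6 + (28 - 1*13)) = -148*(6 + (28 - 13)) = -148*(6 + 15) = -148*21 = -3108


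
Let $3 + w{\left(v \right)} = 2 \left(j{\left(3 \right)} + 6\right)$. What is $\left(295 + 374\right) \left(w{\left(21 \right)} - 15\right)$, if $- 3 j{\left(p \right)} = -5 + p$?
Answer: $-3122$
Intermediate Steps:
$j{\left(p \right)} = \frac{5}{3} - \frac{p}{3}$ ($j{\left(p \right)} = - \frac{-5 + p}{3} = \frac{5}{3} - \frac{p}{3}$)
$w{\left(v \right)} = \frac{31}{3}$ ($w{\left(v \right)} = -3 + 2 \left(\left(\frac{5}{3} - 1\right) + 6\right) = -3 + 2 \left(\frac{2}{3} + 6\right) = -3 + 2 \cdot \frac{20}{3} = -3 + \frac{40}{3} = \frac{31}{3}$)
$\left(295 + 374\right) \left(w{\left(21 \right)} - 15\right) = \left(295 + 374\right) \left(\frac{31}{3} - 15\right) = 669 \left(- \frac{14}{3}\right) = -3122$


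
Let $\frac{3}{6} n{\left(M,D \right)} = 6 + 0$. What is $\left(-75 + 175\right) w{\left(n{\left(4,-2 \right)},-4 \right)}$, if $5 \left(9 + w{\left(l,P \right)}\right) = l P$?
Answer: $-1860$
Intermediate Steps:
$n{\left(M,D \right)} = 12$ ($n{\left(M,D \right)} = 2 \left(6 + 0\right) = 2 \cdot 6 = 12$)
$w{\left(l,P \right)} = -9 + \frac{P l}{5}$ ($w{\left(l,P \right)} = -9 + \frac{l P}{5} = -9 + \frac{P l}{5}$)
$\left(-75 + 175\right) w{\left(n{\left(4,-2 \right)},-4 \right)} = \left(-75 + 175\right) \left(-9 + \frac{1}{5} \left(-4\right) 12\right) = 100 \left(-9 - \frac{48}{5}\right) = 100 \left(- \frac{93}{5}\right) = -1860$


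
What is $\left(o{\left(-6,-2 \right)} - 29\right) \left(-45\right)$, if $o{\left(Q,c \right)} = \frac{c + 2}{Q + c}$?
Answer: $1305$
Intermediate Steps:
$o{\left(Q,c \right)} = \frac{2 + c}{Q + c}$
$\left(o{\left(-6,-2 \right)} - 29\right) \left(-45\right) = \left(\frac{2 - 2}{-6 - 2} - 29\right) \left(-45\right) = \left(\frac{1}{-8} \cdot 0 - 29\right) \left(-45\right) = \left(\left(- \frac{1}{8}\right) 0 - 29\right) \left(-45\right) = \left(0 - 29\right) \left(-45\right) = \left(-29\right) \left(-45\right) = 1305$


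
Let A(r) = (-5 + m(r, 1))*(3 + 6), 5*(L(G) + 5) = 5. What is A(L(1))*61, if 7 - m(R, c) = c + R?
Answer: 2745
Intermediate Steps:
L(G) = -4 (L(G) = -5 + (⅕)*5 = -5 + 1 = -4)
m(R, c) = 7 - R - c (m(R, c) = 7 - (c + R) = 7 - (R + c) = 7 + (-R - c) = 7 - R - c)
A(r) = 9 - 9*r (A(r) = (-5 + (7 - r - 1*1))*(3 + 6) = (-5 + (7 - r - 1))*9 = (-5 + (6 - r))*9 = (1 - r)*9 = 9 - 9*r)
A(L(1))*61 = (9 - 9*(-4))*61 = (9 + 36)*61 = 45*61 = 2745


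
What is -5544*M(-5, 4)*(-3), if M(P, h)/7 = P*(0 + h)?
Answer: -2328480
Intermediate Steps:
M(P, h) = 7*P*h (M(P, h) = 7*(P*(0 + h)) = 7*(P*h) = 7*P*h)
-5544*M(-5, 4)*(-3) = -5544*7*(-5)*4*(-3) = -(-776160)*(-3) = -5544*420 = -2328480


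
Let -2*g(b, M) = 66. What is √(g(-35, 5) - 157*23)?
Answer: 2*I*√911 ≈ 60.366*I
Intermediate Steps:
g(b, M) = -33 (g(b, M) = -½*66 = -33)
√(g(-35, 5) - 157*23) = √(-33 - 157*23) = √(-33 - 3611) = √(-3644) = 2*I*√911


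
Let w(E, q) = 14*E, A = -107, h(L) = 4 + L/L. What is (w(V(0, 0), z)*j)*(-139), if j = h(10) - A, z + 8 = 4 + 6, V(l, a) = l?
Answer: 0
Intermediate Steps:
h(L) = 5 (h(L) = 4 + 1 = 5)
z = 2 (z = -8 + (4 + 6) = -8 + 10 = 2)
j = 112 (j = 5 - 1*(-107) = 5 + 107 = 112)
(w(V(0, 0), z)*j)*(-139) = ((14*0)*112)*(-139) = (0*112)*(-139) = 0*(-139) = 0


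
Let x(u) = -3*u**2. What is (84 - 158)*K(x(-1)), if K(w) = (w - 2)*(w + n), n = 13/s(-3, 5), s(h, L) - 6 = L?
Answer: -7400/11 ≈ -672.73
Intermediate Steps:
s(h, L) = 6 + L
n = 13/11 (n = 13/(6 + 5) = 13/11 ≈ 1.1818)
K(w) = (-2 + w)*(13/11 + w) (K(w) = (w - 2)*(w + 13/11) = (-2 + w)*(13/11 + w))
(84 - 158)*K(x(-1)) = (84 - 158)*(-26/11 + (-3*(-1)**2)**2 - (-27)*(-1)**2/11) = -74*(-26/11 + (-3*1)**2 - (-27)/11) = -74*(-26/11 + (-3)**2 - 9/11*(-3)) = -74*(-26/11 + 9 + 27/11) = -74*100/11 = -7400/11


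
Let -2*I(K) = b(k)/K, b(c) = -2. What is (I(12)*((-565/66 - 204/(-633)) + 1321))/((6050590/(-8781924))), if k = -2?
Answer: -13378909205213/84260516340 ≈ -158.78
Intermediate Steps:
I(K) = 1/K (I(K) = -(-1)/K = 1/K)
(I(12)*((-565/66 - 204/(-633)) + 1321))/((6050590/(-8781924))) = (((-565/66 - 204/(-633)) + 1321)/12)/((6050590/(-8781924))) = (((-565*1/66 - 204*(-1/633)) + 1321)/12)/((6050590*(-1/8781924))) = (((-565/66 + 68/211) + 1321)/12)/(-3025295/4390962) = ((-114727/13926 + 1321)/12)*(-4390962/3025295) = ((1/12)*(18281519/13926))*(-4390962/3025295) = (18281519/167112)*(-4390962/3025295) = -13378909205213/84260516340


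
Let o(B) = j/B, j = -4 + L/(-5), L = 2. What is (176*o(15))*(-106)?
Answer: 410432/75 ≈ 5472.4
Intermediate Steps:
j = -22/5 (j = -4 + 2/(-5) = -4 + 2*(-⅕) = -4 - ⅖ = -22/5 ≈ -4.4000)
o(B) = -22/(5*B)
(176*o(15))*(-106) = (176*(-22/5/15))*(-106) = (176*(-22/5*1/15))*(-106) = (176*(-22/75))*(-106) = -3872/75*(-106) = 410432/75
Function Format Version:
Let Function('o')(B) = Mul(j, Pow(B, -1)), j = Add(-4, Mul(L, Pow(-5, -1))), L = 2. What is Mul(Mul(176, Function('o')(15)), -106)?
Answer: Rational(410432, 75) ≈ 5472.4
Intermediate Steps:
j = Rational(-22, 5) (j = Add(-4, Mul(2, Pow(-5, -1))) = Add(-4, Mul(2, Rational(-1, 5))) = Add(-4, Rational(-2, 5)) = Rational(-22, 5) ≈ -4.4000)
Function('o')(B) = Mul(Rational(-22, 5), Pow(B, -1))
Mul(Mul(176, Function('o')(15)), -106) = Mul(Mul(176, Mul(Rational(-22, 5), Pow(15, -1))), -106) = Mul(Mul(176, Mul(Rational(-22, 5), Rational(1, 15))), -106) = Mul(Mul(176, Rational(-22, 75)), -106) = Mul(Rational(-3872, 75), -106) = Rational(410432, 75)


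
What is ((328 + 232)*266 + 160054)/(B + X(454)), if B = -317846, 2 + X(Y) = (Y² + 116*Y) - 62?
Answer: -154507/29565 ≈ -5.2260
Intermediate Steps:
X(Y) = -64 + Y² + 116*Y (X(Y) = -2 + ((Y² + 116*Y) - 62) = -2 + (-62 + Y² + 116*Y) = -64 + Y² + 116*Y)
((328 + 232)*266 + 160054)/(B + X(454)) = ((328 + 232)*266 + 160054)/(-317846 + (-64 + 454² + 116*454)) = (560*266 + 160054)/(-317846 + (-64 + 206116 + 52664)) = (148960 + 160054)/(-317846 + 258716) = 309014/(-59130) = 309014*(-1/59130) = -154507/29565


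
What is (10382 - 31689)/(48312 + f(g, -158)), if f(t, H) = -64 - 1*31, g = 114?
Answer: -1639/3709 ≈ -0.44190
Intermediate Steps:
f(t, H) = -95 (f(t, H) = -64 - 31 = -95)
(10382 - 31689)/(48312 + f(g, -158)) = (10382 - 31689)/(48312 - 95) = -21307/48217 = -21307*1/48217 = -1639/3709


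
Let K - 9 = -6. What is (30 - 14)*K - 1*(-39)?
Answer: 87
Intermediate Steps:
K = 3 (K = 9 - 6 = 3)
(30 - 14)*K - 1*(-39) = (30 - 14)*3 - 1*(-39) = 16*3 + 39 = 48 + 39 = 87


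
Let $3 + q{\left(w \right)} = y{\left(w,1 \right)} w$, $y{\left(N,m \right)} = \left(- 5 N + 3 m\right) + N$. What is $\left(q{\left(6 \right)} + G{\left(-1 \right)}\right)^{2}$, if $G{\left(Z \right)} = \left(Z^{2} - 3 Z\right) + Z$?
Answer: $15876$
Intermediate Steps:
$y{\left(N,m \right)} = - 4 N + 3 m$
$G{\left(Z \right)} = Z^{2} - 2 Z$
$q{\left(w \right)} = -3 + w \left(3 - 4 w\right)$ ($q{\left(w \right)} = -3 + \left(- 4 w + 3 \cdot 1\right) w = -3 + \left(- 4 w + 3\right) w = -3 + \left(3 - 4 w\right) w = -3 + w \left(3 - 4 w\right)$)
$\left(q{\left(6 \right)} + G{\left(-1 \right)}\right)^{2} = \left(\left(-3 - 6 \left(-3 + 4 \cdot 6\right)\right) - \left(-2 - 1\right)\right)^{2} = \left(\left(-3 - 6 \left(-3 + 24\right)\right) - -3\right)^{2} = \left(\left(-3 - 6 \cdot 21\right) + 3\right)^{2} = \left(\left(-3 - 126\right) + 3\right)^{2} = \left(-129 + 3\right)^{2} = \left(-126\right)^{2} = 15876$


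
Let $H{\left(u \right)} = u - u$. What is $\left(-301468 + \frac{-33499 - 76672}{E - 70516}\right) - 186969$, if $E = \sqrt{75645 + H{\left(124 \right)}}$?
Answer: $- \frac{2428711321526771}{4972430611} + \frac{13551033 \sqrt{5}}{4972430611} \approx -4.8844 \cdot 10^{5}$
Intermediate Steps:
$H{\left(u \right)} = 0$
$E = 123 \sqrt{5}$ ($E = \sqrt{75645 + 0} = \sqrt{75645} = 123 \sqrt{5} \approx 275.04$)
$\left(-301468 + \frac{-33499 - 76672}{E - 70516}\right) - 186969 = \left(-301468 + \frac{-33499 - 76672}{123 \sqrt{5} - 70516}\right) - 186969 = \left(-301468 - \frac{110171}{-70516 + 123 \sqrt{5}}\right) - 186969 = -488437 - \frac{110171}{-70516 + 123 \sqrt{5}}$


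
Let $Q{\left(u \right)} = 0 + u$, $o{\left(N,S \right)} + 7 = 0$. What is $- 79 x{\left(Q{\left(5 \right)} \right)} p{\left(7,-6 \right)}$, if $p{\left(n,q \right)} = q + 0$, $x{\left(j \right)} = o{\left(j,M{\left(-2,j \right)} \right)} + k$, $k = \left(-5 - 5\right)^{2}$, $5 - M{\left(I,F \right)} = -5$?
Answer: $44082$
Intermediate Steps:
$M{\left(I,F \right)} = 10$ ($M{\left(I,F \right)} = 5 - -5 = 5 + 5 = 10$)
$o{\left(N,S \right)} = -7$ ($o{\left(N,S \right)} = -7 + 0 = -7$)
$k = 100$ ($k = \left(-10\right)^{2} = 100$)
$Q{\left(u \right)} = u$
$x{\left(j \right)} = 93$ ($x{\left(j \right)} = -7 + 100 = 93$)
$p{\left(n,q \right)} = q$
$- 79 x{\left(Q{\left(5 \right)} \right)} p{\left(7,-6 \right)} = \left(-79\right) 93 \left(-6\right) = \left(-7347\right) \left(-6\right) = 44082$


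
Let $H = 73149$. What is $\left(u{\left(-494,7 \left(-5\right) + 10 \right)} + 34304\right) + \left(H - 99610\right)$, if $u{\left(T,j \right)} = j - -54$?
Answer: $7872$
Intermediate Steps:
$u{\left(T,j \right)} = 54 + j$ ($u{\left(T,j \right)} = j + 54 = 54 + j$)
$\left(u{\left(-494,7 \left(-5\right) + 10 \right)} + 34304\right) + \left(H - 99610\right) = \left(\left(54 + \left(7 \left(-5\right) + 10\right)\right) + 34304\right) + \left(73149 - 99610\right) = \left(\left(54 + \left(-35 + 10\right)\right) + 34304\right) + \left(73149 - 99610\right) = \left(\left(54 - 25\right) + 34304\right) - 26461 = \left(29 + 34304\right) - 26461 = 34333 - 26461 = 7872$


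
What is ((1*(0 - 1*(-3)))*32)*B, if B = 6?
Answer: 576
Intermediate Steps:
((1*(0 - 1*(-3)))*32)*B = ((1*(0 - 1*(-3)))*32)*6 = ((1*(0 + 3))*32)*6 = ((1*3)*32)*6 = (3*32)*6 = 96*6 = 576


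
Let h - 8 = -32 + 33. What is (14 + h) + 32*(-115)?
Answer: -3657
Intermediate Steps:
h = 9 (h = 8 + (-32 + 33) = 8 + 1 = 9)
(14 + h) + 32*(-115) = (14 + 9) + 32*(-115) = 23 - 3680 = -3657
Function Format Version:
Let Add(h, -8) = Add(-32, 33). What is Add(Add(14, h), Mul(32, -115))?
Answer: -3657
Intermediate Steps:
h = 9 (h = Add(8, Add(-32, 33)) = Add(8, 1) = 9)
Add(Add(14, h), Mul(32, -115)) = Add(Add(14, 9), Mul(32, -115)) = Add(23, -3680) = -3657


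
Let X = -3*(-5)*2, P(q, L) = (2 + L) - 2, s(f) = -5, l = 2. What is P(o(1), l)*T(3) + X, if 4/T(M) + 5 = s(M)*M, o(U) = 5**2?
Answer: 148/5 ≈ 29.600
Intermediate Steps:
o(U) = 25
T(M) = 4/(-5 - 5*M)
P(q, L) = L
X = 30 (X = 15*2 = 30)
P(o(1), l)*T(3) + X = 2*(4/(5*(-1 - 1*3))) + 30 = 2*(4/(5*(-1 - 3))) + 30 = 2*((4/5)/(-4)) + 30 = 2*((4/5)*(-1/4)) + 30 = 2*(-1/5) + 30 = -2/5 + 30 = 148/5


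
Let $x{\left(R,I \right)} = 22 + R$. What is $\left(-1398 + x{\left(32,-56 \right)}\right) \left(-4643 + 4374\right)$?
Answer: $361536$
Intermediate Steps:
$\left(-1398 + x{\left(32,-56 \right)}\right) \left(-4643 + 4374\right) = \left(-1398 + \left(22 + 32\right)\right) \left(-4643 + 4374\right) = \left(-1398 + 54\right) \left(-269\right) = \left(-1344\right) \left(-269\right) = 361536$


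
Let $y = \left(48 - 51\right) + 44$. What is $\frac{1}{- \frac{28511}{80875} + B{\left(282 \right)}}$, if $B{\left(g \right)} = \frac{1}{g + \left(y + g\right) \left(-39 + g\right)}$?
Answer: $- \frac{6370604625}{2245759106} \approx -2.8367$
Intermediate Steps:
$y = 41$ ($y = -3 + 44 = 41$)
$B{\left(g \right)} = \frac{1}{g + \left(-39 + g\right) \left(41 + g\right)}$ ($B{\left(g \right)} = \frac{1}{g + \left(41 + g\right) \left(-39 + g\right)} = \frac{1}{g + \left(-39 + g\right) \left(41 + g\right)}$)
$\frac{1}{- \frac{28511}{80875} + B{\left(282 \right)}} = \frac{1}{- \frac{28511}{80875} + \frac{1}{-1599 + 282^{2} + 3 \cdot 282}} = \frac{1}{\left(-28511\right) \frac{1}{80875} + \frac{1}{-1599 + 79524 + 846}} = \frac{1}{- \frac{28511}{80875} + \frac{1}{78771}} = \frac{1}{- \frac{2245759106}{6370604625}} = - \frac{6370604625}{2245759106}$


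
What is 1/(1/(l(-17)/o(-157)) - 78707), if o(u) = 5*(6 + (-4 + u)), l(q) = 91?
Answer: -91/7163112 ≈ -1.2704e-5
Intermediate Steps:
o(u) = 10 + 5*u (o(u) = 5*(2 + u) = 10 + 5*u)
1/(1/(l(-17)/o(-157)) - 78707) = 1/(1/(91/(10 + 5*(-157))) - 78707) = 1/(1/(91/(10 - 785)) - 78707) = 1/(1/(91/(-775)) - 78707) = 1/(1/(91*(-1/775)) - 78707) = 1/(1/(-91/775) - 78707) = 1/(-775/91 - 78707) = 1/(-7163112/91) = -91/7163112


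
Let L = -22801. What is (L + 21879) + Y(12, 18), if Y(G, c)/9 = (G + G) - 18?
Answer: -868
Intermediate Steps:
Y(G, c) = -162 + 18*G (Y(G, c) = 9*((G + G) - 18) = 9*(2*G - 18) = 9*(-18 + 2*G) = -162 + 18*G)
(L + 21879) + Y(12, 18) = (-22801 + 21879) + (-162 + 18*12) = -922 + (-162 + 216) = -922 + 54 = -868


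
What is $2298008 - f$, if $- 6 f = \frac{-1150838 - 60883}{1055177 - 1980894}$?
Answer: $\frac{4254610547379}{1851434} \approx 2.298 \cdot 10^{6}$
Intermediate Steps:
$f = - \frac{403907}{1851434}$ ($f = - \frac{\left(-1150838 - 60883\right) \frac{1}{1055177 - 1980894}}{6} = - \frac{\left(-1211721\right) \frac{1}{-925717}}{6} = - \frac{\left(-1211721\right) \left(- \frac{1}{925717}\right)}{6} = \left(- \frac{1}{6}\right) \frac{1211721}{925717} = - \frac{403907}{1851434} \approx -0.21816$)
$2298008 - f = 2298008 - - \frac{403907}{1851434} = 2298008 + \frac{403907}{1851434} = \frac{4254610547379}{1851434}$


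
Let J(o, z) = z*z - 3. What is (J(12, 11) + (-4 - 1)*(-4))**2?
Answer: 19044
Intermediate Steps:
J(o, z) = -3 + z**2 (J(o, z) = z**2 - 3 = -3 + z**2)
(J(12, 11) + (-4 - 1)*(-4))**2 = ((-3 + 11**2) + (-4 - 1)*(-4))**2 = ((-3 + 121) - 5*(-4))**2 = (118 + 20)**2 = 138**2 = 19044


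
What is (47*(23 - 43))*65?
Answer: -61100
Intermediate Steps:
(47*(23 - 43))*65 = (47*(-20))*65 = -940*65 = -61100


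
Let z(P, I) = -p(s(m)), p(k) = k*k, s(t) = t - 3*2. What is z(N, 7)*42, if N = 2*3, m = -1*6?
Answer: -6048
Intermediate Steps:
m = -6
s(t) = -6 + t (s(t) = t - 6 = -6 + t)
N = 6
p(k) = k²
z(P, I) = -144 (z(P, I) = -(-6 - 6)² = -1*(-12)² = -1*144 = -144)
z(N, 7)*42 = -144*42 = -6048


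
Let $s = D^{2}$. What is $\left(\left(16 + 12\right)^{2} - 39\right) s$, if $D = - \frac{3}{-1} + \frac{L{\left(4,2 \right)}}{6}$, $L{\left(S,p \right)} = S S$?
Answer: $\frac{215305}{9} \approx 23923.0$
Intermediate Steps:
$L{\left(S,p \right)} = S^{2}$
$D = \frac{17}{3}$ ($D = - \frac{3}{-1} + \frac{4^{2}}{6} = \left(-3\right) \left(-1\right) + 16 \cdot \frac{1}{6} = 3 + \frac{8}{3} = \frac{17}{3} \approx 5.6667$)
$s = \frac{289}{9}$ ($s = \left(\frac{17}{3}\right)^{2} = \frac{289}{9} \approx 32.111$)
$\left(\left(16 + 12\right)^{2} - 39\right) s = \left(\left(16 + 12\right)^{2} - 39\right) \frac{289}{9} = \left(28^{2} - 39\right) \frac{289}{9} = \left(784 - 39\right) \frac{289}{9} = 745 \cdot \frac{289}{9} = \frac{215305}{9}$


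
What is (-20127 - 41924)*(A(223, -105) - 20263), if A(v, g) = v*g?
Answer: 2710263578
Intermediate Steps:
A(v, g) = g*v
(-20127 - 41924)*(A(223, -105) - 20263) = (-20127 - 41924)*(-105*223 - 20263) = -62051*(-23415 - 20263) = -62051*(-43678) = 2710263578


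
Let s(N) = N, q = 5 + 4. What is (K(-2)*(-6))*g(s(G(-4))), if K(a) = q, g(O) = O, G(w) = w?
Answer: 216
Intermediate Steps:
q = 9
K(a) = 9
(K(-2)*(-6))*g(s(G(-4))) = (9*(-6))*(-4) = -54*(-4) = 216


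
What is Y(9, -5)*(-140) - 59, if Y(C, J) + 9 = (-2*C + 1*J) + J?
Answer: 5121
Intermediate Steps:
Y(C, J) = -9 - 2*C + 2*J (Y(C, J) = -9 + ((-2*C + 1*J) + J) = -9 + ((-2*C + J) + J) = -9 + ((J - 2*C) + J) = -9 + (-2*C + 2*J) = -9 - 2*C + 2*J)
Y(9, -5)*(-140) - 59 = (-9 - 2*9 + 2*(-5))*(-140) - 59 = (-9 - 18 - 10)*(-140) - 59 = -37*(-140) - 59 = 5180 - 59 = 5121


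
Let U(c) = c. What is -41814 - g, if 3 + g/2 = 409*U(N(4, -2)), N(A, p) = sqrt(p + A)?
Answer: -41808 - 818*sqrt(2) ≈ -42965.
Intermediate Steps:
N(A, p) = sqrt(A + p)
g = -6 + 818*sqrt(2) (g = -6 + 2*(409*sqrt(4 - 2)) = -6 + 2*(409*sqrt(2)) = -6 + 818*sqrt(2) ≈ 1150.8)
-41814 - g = -41814 - (-6 + 818*sqrt(2)) = -41814 + (6 - 818*sqrt(2)) = -41808 - 818*sqrt(2)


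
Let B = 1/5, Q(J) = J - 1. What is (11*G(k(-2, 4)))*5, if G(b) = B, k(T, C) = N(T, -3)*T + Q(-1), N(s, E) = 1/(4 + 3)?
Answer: 11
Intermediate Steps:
N(s, E) = ⅐ (N(s, E) = 1/7 = ⅐)
Q(J) = -1 + J
k(T, C) = -2 + T/7 (k(T, C) = T/7 + (-1 - 1) = T/7 - 2 = -2 + T/7)
B = ⅕ ≈ 0.20000
G(b) = ⅕
(11*G(k(-2, 4)))*5 = (11*(⅕))*5 = (11/5)*5 = 11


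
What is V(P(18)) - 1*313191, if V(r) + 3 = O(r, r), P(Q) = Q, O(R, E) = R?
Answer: -313176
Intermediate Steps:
V(r) = -3 + r
V(P(18)) - 1*313191 = (-3 + 18) - 1*313191 = 15 - 313191 = -313176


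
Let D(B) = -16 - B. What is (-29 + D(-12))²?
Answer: 1089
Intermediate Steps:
(-29 + D(-12))² = (-29 + (-16 - 1*(-12)))² = (-29 + (-16 + 12))² = (-29 - 4)² = (-33)² = 1089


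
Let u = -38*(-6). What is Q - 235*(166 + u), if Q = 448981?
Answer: 356391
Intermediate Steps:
u = 228
Q - 235*(166 + u) = 448981 - 235*(166 + 228) = 448981 - 235*394 = 448981 - 1*92590 = 448981 - 92590 = 356391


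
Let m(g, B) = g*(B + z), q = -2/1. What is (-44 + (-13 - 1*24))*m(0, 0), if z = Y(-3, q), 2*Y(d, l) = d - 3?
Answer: 0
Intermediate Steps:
q = -2 (q = -2*1 = -2)
Y(d, l) = -3/2 + d/2 (Y(d, l) = (d - 3)/2 = (-3 + d)/2 = -3/2 + d/2)
z = -3 (z = -3/2 + (1/2)*(-3) = -3/2 - 3/2 = -3)
m(g, B) = g*(-3 + B) (m(g, B) = g*(B - 3) = g*(-3 + B))
(-44 + (-13 - 1*24))*m(0, 0) = (-44 + (-13 - 1*24))*(0*(-3 + 0)) = (-44 + (-13 - 24))*(0*(-3)) = (-44 - 37)*0 = -81*0 = 0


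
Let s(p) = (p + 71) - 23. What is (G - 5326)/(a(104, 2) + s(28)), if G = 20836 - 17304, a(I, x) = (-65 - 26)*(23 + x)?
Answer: 598/733 ≈ 0.81583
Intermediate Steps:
a(I, x) = -2093 - 91*x (a(I, x) = -91*(23 + x) = -2093 - 91*x)
s(p) = 48 + p (s(p) = (71 + p) - 23 = 48 + p)
G = 3532
(G - 5326)/(a(104, 2) + s(28)) = (3532 - 5326)/((-2093 - 91*2) + (48 + 28)) = -1794/((-2093 - 182) + 76) = -1794/(-2275 + 76) = -1794/(-2199) = -1794*(-1/2199) = 598/733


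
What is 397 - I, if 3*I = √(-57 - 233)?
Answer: 397 - I*√290/3 ≈ 397.0 - 5.6765*I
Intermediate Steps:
I = I*√290/3 (I = √(-57 - 233)/3 = √(-290)/3 = (I*√290)/3 = I*√290/3 ≈ 5.6765*I)
397 - I = 397 - I*√290/3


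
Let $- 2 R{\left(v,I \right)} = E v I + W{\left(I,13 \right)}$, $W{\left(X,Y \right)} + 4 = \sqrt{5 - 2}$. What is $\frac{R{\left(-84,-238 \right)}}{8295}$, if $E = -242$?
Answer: $\frac{2419034}{8295} - \frac{\sqrt{3}}{16590} \approx 291.63$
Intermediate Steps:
$W{\left(X,Y \right)} = -4 + \sqrt{3}$ ($W{\left(X,Y \right)} = -4 + \sqrt{5 - 2} = -4 + \sqrt{3}$)
$R{\left(v,I \right)} = 2 - \frac{\sqrt{3}}{2} + 121 I v$ ($R{\left(v,I \right)} = - \frac{- 242 v I - \left(4 - \sqrt{3}\right)}{2} = - \frac{- 242 I v - \left(4 - \sqrt{3}\right)}{2} = - \frac{-4 + \sqrt{3} - 242 I v}{2} = 2 - \frac{\sqrt{3}}{2} + 121 I v$)
$\frac{R{\left(-84,-238 \right)}}{8295} = \frac{2 - \frac{\sqrt{3}}{2} + 121 \left(-238\right) \left(-84\right)}{8295} = \left(2 - \frac{\sqrt{3}}{2} + 2419032\right) \frac{1}{8295} = \left(2419034 - \frac{\sqrt{3}}{2}\right) \frac{1}{8295} = \frac{2419034}{8295} - \frac{\sqrt{3}}{16590}$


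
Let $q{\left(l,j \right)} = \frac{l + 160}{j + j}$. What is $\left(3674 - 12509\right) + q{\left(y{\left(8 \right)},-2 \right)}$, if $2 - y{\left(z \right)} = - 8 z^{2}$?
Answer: $- \frac{18007}{2} \approx -9003.5$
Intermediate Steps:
$y{\left(z \right)} = 2 + 8 z^{2}$ ($y{\left(z \right)} = 2 - - 8 z^{2} = 2 + 8 z^{2}$)
$q{\left(l,j \right)} = \frac{160 + l}{2 j}$
$\left(3674 - 12509\right) + q{\left(y{\left(8 \right)},-2 \right)} = \left(3674 - 12509\right) + \frac{160 + \left(2 + 8 \cdot 8^{2}\right)}{2 \left(-2\right)} = -8835 + \frac{1}{2} \left(- \frac{1}{2}\right) \left(160 + \left(2 + 8 \cdot 64\right)\right) = -8835 + \frac{1}{2} \left(- \frac{1}{2}\right) \left(160 + \left(2 + 512\right)\right) = -8835 + \frac{1}{2} \left(- \frac{1}{2}\right) \left(160 + 514\right) = -8835 + \frac{1}{2} \left(- \frac{1}{2}\right) 674 = -8835 - \frac{337}{2} = - \frac{18007}{2}$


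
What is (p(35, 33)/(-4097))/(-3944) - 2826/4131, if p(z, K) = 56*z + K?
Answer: -298404445/436281336 ≈ -0.68397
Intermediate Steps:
p(z, K) = K + 56*z
(p(35, 33)/(-4097))/(-3944) - 2826/4131 = ((33 + 56*35)/(-4097))/(-3944) - 2826/4131 = ((33 + 1960)*(-1/4097))*(-1/3944) - 2826*1/4131 = (1993*(-1/4097))*(-1/3944) - 314/459 = -1993/4097*(-1/3944) - 314/459 = 1993/16158568 - 314/459 = -298404445/436281336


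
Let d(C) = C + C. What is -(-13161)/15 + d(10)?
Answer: 4487/5 ≈ 897.40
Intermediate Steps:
d(C) = 2*C
-(-13161)/15 + d(10) = -(-13161)/15 + 2*10 = -(-13161)/15 + 20 = -107*(-41/5) + 20 = 4387/5 + 20 = 4487/5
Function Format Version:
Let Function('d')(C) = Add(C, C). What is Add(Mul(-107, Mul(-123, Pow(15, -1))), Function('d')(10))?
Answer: Rational(4487, 5) ≈ 897.40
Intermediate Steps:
Function('d')(C) = Mul(2, C)
Add(Mul(-107, Mul(-123, Pow(15, -1))), Function('d')(10)) = Add(Mul(-107, Mul(-123, Pow(15, -1))), Mul(2, 10)) = Add(Mul(-107, Mul(-123, Rational(1, 15))), 20) = Add(Mul(-107, Rational(-41, 5)), 20) = Add(Rational(4387, 5), 20) = Rational(4487, 5)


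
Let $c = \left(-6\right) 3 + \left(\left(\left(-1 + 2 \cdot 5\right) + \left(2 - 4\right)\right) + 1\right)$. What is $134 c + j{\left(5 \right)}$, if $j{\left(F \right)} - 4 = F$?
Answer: $-1331$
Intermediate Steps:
$j{\left(F \right)} = 4 + F$
$c = -10$ ($c = -18 + \left(\left(\left(-1 + 10\right) - 2\right) + 1\right) = -18 + \left(\left(9 - 2\right) + 1\right) = -18 + \left(7 + 1\right) = -18 + 8 = -10$)
$134 c + j{\left(5 \right)} = 134 \left(-10\right) + \left(4 + 5\right) = -1340 + 9 = -1331$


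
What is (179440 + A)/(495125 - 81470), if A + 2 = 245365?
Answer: 141601/137885 ≈ 1.0270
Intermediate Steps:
A = 245363 (A = -2 + 245365 = 245363)
(179440 + A)/(495125 - 81470) = (179440 + 245363)/(495125 - 81470) = 424803/413655 = 424803*(1/413655) = 141601/137885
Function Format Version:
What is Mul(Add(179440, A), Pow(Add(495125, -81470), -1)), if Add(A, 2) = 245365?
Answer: Rational(141601, 137885) ≈ 1.0270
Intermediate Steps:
A = 245363 (A = Add(-2, 245365) = 245363)
Mul(Add(179440, A), Pow(Add(495125, -81470), -1)) = Mul(Add(179440, 245363), Pow(Add(495125, -81470), -1)) = Mul(424803, Pow(413655, -1)) = Mul(424803, Rational(1, 413655)) = Rational(141601, 137885)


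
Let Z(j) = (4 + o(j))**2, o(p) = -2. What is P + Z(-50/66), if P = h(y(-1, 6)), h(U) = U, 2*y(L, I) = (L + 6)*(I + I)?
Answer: 34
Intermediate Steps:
y(L, I) = I*(6 + L) (y(L, I) = ((L + 6)*(I + I))/2 = ((6 + L)*(2*I))/2 = (2*I*(6 + L))/2 = I*(6 + L))
Z(j) = 4 (Z(j) = (4 - 2)**2 = 2**2 = 4)
P = 30 (P = 6*(6 - 1) = 6*5 = 30)
P + Z(-50/66) = 30 + 4 = 34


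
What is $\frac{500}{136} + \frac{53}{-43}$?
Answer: $\frac{3573}{1462} \approx 2.4439$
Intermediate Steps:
$\frac{500}{136} + \frac{53}{-43} = 500 \cdot \frac{1}{136} + 53 \left(- \frac{1}{43}\right) = \frac{125}{34} - \frac{53}{43} = \frac{3573}{1462}$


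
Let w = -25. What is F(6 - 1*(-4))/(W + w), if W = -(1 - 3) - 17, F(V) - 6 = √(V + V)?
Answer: -3/20 - √5/20 ≈ -0.26180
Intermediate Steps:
F(V) = 6 + √2*√V (F(V) = 6 + √(V + V) = 6 + √(2*V) = 6 + √2*√V)
W = -15 (W = -1*(-2) - 17 = 2 - 17 = -15)
F(6 - 1*(-4))/(W + w) = (6 + √2*√(6 - 1*(-4)))/(-15 - 25) = (6 + √2*√(6 + 4))/(-40) = (6 + √2*√10)*(-1/40) = (6 + 2*√5)*(-1/40) = -3/20 - √5/20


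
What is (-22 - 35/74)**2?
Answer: 2765569/5476 ≈ 505.03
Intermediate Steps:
(-22 - 35/74)**2 = (-1663/74)**2 = 2765569/5476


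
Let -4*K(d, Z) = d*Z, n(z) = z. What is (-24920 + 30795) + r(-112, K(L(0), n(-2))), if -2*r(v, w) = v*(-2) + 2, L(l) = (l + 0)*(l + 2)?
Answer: 5762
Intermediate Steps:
L(l) = l*(2 + l)
K(d, Z) = -Z*d/4 (K(d, Z) = -d*Z/4 = -Z*d/4)
r(v, w) = -1 + v (r(v, w) = -(v*(-2) + 2)/2 = -(-2*v + 2)/2 = -(2 - 2*v)/2 = -1 + v)
(-24920 + 30795) + r(-112, K(L(0), n(-2))) = (-24920 + 30795) + (-1 - 112) = 5875 - 113 = 5762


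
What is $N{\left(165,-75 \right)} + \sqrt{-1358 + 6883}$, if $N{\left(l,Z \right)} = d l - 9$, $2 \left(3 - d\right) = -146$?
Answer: $12531 + 5 \sqrt{221} \approx 12605.0$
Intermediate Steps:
$d = 76$ ($d = 3 - -73 = 3 + 73 = 76$)
$N{\left(l,Z \right)} = -9 + 76 l$ ($N{\left(l,Z \right)} = 76 l - 9 = -9 + 76 l$)
$N{\left(165,-75 \right)} + \sqrt{-1358 + 6883} = \left(-9 + 76 \cdot 165\right) + \sqrt{-1358 + 6883} = \left(-9 + 12540\right) + \sqrt{5525} = 12531 + 5 \sqrt{221}$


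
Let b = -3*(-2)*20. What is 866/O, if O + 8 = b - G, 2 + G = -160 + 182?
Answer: 433/46 ≈ 9.4130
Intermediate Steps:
b = 120 (b = 6*20 = 120)
G = 20 (G = -2 + (-160 + 182) = -2 + 22 = 20)
O = 92 (O = -8 + (120 - 1*20) = -8 + (120 - 20) = -8 + 100 = 92)
866/O = 866/92 = 866*(1/92) = 433/46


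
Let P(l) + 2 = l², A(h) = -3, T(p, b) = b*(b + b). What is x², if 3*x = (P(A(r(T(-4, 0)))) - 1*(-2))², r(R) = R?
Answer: 729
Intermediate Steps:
T(p, b) = 2*b² (T(p, b) = b*(2*b) = 2*b²)
P(l) = -2 + l²
x = 27 (x = ((-2 + (-3)²) - 1*(-2))²/3 = ((-2 + 9) + 2)²/3 = (7 + 2)²/3 = (⅓)*9² = (⅓)*81 = 27)
x² = 27² = 729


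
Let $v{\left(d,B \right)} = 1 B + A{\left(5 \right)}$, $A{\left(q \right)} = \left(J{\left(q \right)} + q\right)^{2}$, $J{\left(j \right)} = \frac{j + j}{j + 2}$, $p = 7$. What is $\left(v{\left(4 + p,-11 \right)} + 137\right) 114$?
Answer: $\frac{934686}{49} \approx 19075.0$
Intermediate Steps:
$J{\left(j \right)} = \frac{2 j}{2 + j}$
$A{\left(q \right)} = \left(q + \frac{2 q}{2 + q}\right)^{2}$ ($A{\left(q \right)} = \left(\frac{2 q}{2 + q} + q\right)^{2} = \left(q + \frac{2 q}{2 + q}\right)^{2}$)
$v{\left(d,B \right)} = \frac{2025}{49} + B$ ($v{\left(d,B \right)} = 1 B + \frac{5^{2} \left(4 + 5\right)^{2}}{\left(2 + 5\right)^{2}} = B + \frac{25 \cdot 9^{2}}{49} = B + 25 \cdot \frac{1}{49} \cdot 81 = B + \frac{2025}{49} = \frac{2025}{49} + B$)
$\left(v{\left(4 + p,-11 \right)} + 137\right) 114 = \left(\left(\frac{2025}{49} - 11\right) + 137\right) 114 = \left(\frac{1486}{49} + 137\right) 114 = \frac{8199}{49} \cdot 114 = \frac{934686}{49}$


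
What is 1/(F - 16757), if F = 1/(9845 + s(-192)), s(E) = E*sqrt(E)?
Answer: -24205000643/405603193483464 - 8*I*sqrt(3)/152101197556299 ≈ -5.9677e-5 - 9.11e-14*I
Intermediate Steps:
s(E) = E**(3/2)
F = 1/(9845 - 1536*I*sqrt(3)) (F = 1/(9845 + (-192)**(3/2)) = 1/(9845 - 1536*I*sqrt(3)) ≈ 9.4662e-5 + 2.5581e-5*I)
1/(F - 16757) = 1/((9845/104001913 + 1536*I*sqrt(3)/104001913) - 16757) = 1/(-1742760046296/104001913 + 1536*I*sqrt(3)/104001913)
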